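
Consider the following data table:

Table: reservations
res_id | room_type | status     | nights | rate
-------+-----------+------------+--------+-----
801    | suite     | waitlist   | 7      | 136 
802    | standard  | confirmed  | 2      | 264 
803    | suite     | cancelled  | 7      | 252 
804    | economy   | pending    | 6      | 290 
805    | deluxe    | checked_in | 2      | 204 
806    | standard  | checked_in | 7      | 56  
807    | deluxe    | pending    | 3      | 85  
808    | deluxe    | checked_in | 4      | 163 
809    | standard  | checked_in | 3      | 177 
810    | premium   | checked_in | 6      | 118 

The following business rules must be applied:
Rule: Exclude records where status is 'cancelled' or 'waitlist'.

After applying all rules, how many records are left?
8

Step 1: Count records to exclude
  - 1 (cancelled) + 1 (waitlist) = 2 records
Step 2: Total records: 10
Step 3: Remaining = 10 - 2 = 8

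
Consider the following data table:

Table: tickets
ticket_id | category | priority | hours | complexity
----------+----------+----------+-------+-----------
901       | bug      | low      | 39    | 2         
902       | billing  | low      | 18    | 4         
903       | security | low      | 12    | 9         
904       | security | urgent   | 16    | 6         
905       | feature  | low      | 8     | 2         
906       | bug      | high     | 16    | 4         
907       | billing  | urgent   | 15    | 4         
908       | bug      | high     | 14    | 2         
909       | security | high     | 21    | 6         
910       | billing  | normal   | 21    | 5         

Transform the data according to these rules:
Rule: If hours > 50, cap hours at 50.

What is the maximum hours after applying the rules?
39

Step 1: Original maximum hours = 39
Step 2: Check cap of 50 against maximum
Step 3: No records exceed the cap (max 39 <= cap 50), so no capping applies
Step 4: Maximum after transformation = 39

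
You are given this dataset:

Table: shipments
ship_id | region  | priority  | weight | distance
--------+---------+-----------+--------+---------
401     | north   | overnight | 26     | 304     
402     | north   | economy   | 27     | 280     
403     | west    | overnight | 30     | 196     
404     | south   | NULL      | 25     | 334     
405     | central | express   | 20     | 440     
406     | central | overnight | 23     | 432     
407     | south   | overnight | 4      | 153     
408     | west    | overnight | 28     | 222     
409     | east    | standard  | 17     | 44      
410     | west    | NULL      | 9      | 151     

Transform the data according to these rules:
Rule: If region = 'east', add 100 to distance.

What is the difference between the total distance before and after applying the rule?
100

Step 1: Original sum of distance = 2556
Step 2: 1 records have region = 'east'
Step 3: Each affected record changes by 100
Step 4: Total change = 1 × 100 = 100
Step 5: New sum = 2556 + 100 = 2656
Step 6: Difference = |2656 - 2556| = 100
        (Sum increased by 100)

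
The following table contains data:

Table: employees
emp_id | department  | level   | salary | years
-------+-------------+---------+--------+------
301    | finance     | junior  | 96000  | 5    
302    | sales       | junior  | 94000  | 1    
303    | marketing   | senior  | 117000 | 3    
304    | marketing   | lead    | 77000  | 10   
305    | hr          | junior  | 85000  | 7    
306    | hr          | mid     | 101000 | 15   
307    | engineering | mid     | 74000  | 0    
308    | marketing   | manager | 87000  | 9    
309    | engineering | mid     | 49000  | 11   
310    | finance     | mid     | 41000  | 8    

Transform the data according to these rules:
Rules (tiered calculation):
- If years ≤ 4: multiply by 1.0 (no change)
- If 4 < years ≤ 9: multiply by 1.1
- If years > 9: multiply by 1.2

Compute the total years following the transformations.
79.1

Step 1: Tier 1 (years ≤ 4): 3 records, sum = 4 × 1.0 = 4.0
Step 2: Tier 2 (4 < years ≤ 9): 4 records, sum = 29 × 1.1 = 31.9
Step 3: Tier 3 (years > 9): 3 records, sum = 36 × 1.2 = 43.2
Step 4: Final sum = 4.0 + 31.9 + 43.2 = 79.1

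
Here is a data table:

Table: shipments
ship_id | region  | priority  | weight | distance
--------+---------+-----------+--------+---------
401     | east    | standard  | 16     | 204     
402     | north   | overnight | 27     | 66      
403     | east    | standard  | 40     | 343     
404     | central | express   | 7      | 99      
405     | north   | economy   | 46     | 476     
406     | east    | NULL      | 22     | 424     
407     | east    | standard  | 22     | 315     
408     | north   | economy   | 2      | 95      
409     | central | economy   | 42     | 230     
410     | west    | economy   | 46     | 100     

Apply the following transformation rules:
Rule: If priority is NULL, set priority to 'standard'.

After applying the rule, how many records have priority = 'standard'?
4

Step 1: Count records where priority IS NULL
Step 2: Found 1 records with NULL priority
Step 3: These records will have priority set to 'standard'
Step 4: Records already having priority = 'standard': 3
Step 5: Answer: 1 + 3 = 4 records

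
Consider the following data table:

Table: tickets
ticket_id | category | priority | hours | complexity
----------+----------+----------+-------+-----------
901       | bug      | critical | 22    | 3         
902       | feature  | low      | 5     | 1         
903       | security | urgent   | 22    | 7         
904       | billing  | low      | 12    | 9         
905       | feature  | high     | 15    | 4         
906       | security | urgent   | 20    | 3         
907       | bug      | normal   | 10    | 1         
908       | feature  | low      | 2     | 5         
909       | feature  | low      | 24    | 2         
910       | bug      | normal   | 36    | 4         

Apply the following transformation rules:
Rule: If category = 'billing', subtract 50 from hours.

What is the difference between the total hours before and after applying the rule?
50

Step 1: Original sum of hours = 168
Step 2: 1 records have category = 'billing'
Step 3: Each affected record changes by -50
Step 4: Total change = 1 × -50 = -50
Step 5: New sum = 168 + -50 = 118
Step 6: Difference = |118 - 168| = 50
        (Sum decreased by 50)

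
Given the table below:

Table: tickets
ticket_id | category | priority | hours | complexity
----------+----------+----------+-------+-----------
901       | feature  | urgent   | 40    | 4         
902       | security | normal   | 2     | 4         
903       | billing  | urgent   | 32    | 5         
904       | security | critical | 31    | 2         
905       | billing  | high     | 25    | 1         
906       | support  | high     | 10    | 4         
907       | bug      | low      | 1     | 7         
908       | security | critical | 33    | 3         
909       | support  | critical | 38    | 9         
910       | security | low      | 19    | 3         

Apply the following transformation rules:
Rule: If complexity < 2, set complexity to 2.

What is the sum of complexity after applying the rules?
43

Step 1: 1 records have complexity < 2
Step 2: These records originally summed to 1
Step 3: After setting to minimum: 1 × 2 = 2
Step 4: Unaffected records sum: 41
Step 5: Final sum = 2 + 41 = 43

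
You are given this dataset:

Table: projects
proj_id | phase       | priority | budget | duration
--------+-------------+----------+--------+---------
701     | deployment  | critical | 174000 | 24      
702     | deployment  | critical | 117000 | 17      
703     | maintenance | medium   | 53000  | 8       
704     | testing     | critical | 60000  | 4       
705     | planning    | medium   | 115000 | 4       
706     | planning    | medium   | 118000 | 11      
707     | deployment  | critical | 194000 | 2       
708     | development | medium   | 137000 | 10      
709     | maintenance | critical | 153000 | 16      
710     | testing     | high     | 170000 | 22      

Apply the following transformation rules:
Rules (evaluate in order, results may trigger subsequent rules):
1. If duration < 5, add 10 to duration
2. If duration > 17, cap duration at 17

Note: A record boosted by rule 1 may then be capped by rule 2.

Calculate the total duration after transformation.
136

Step 1: Apply rule 1 to records with duration < 5
  - 3 records get bonus of 10
  - Of these, 0 records then exceed 17 and get capped
Step 2: Apply rule 2 to records with duration > 17
  - 2 records (original) are capped
Step 3: Calculate final sum = 136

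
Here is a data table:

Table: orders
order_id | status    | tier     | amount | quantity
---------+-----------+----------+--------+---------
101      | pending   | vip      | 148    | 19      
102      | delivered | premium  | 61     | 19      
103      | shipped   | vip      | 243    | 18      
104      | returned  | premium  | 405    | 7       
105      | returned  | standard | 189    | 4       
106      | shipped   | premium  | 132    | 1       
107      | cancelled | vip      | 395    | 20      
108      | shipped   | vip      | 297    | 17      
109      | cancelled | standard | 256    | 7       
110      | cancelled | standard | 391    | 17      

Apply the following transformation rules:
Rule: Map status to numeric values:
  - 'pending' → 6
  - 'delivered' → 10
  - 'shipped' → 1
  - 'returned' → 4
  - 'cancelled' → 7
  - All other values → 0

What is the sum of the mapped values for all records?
48

Step 1: Apply mapping to each record
Step 2: Count by status:
  'pending': 1 records × 6 = 6
  'delivered': 1 records × 10 = 10
  'shipped': 3 records × 1 = 3
  'returned': 2 records × 4 = 8
  'cancelled': 3 records × 7 = 21
Step 3: Sum all mapped values = 48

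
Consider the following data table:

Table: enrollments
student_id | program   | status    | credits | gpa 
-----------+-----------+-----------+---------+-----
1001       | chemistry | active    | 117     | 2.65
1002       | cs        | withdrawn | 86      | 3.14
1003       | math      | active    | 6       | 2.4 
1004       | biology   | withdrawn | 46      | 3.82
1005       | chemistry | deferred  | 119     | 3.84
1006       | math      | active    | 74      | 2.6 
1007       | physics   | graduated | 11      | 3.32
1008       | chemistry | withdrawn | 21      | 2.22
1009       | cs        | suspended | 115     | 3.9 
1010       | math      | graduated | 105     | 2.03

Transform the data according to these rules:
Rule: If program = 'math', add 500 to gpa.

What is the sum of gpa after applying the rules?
1529.92

Step 1: Count records where program = 'math': 3
Step 2: Total bonus added: 3 × 500 = 1500
Step 3: Original sum of gpa: 29.92
Step 4: Final sum = 29.92 + 1500 = 1529.92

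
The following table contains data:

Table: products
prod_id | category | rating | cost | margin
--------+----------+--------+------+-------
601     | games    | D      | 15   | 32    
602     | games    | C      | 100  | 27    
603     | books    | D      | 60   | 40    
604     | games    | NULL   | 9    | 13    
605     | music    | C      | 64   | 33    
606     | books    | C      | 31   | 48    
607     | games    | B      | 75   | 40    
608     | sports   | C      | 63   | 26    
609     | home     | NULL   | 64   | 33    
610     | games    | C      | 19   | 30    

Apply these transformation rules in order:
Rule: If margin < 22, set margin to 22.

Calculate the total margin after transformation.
331

Step 1: 1 records have margin < 22
Step 2: These records originally summed to 13
Step 3: After setting to minimum: 1 × 22 = 22
Step 4: Unaffected records sum: 309
Step 5: Final sum = 22 + 309 = 331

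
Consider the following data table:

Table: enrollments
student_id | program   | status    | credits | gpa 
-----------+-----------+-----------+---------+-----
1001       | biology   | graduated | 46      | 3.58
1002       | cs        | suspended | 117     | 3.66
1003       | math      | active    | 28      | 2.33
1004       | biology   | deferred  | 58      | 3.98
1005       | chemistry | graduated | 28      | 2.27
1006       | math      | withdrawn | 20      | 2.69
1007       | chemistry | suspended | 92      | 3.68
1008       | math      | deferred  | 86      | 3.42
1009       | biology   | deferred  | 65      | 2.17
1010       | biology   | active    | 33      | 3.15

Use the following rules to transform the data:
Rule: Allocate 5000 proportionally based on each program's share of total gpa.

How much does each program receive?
biology: 2082.12, chemistry: 961.85, cs: 591.66, math: 1364.37

Step 1: Calculate total gpa = 30.93
Step 2: Calculate each program's proportion:
  biology: 12.88/30.93 = 41.64% → 2082.12
  chemistry: 5.95/30.93 = 19.24% → 961.85
  cs: 3.66/30.93 = 11.83% → 591.66
  math: 8.44/30.93 = 27.29% → 1364.37
Step 3: Verify: sum of allocations ≈ 5000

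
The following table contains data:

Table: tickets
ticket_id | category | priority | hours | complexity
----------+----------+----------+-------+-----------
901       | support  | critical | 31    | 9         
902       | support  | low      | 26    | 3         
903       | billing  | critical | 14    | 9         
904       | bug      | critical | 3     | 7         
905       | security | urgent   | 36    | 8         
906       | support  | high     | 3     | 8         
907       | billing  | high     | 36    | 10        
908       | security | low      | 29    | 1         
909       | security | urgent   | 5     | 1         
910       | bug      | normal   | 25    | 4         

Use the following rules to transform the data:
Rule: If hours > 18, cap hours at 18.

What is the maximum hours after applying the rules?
18

Step 1: Original maximum hours = 36
Step 2: Apply cap at 18
Step 3: 6 records had hours > 18 and were capped
Step 4: Maximum after transformation = 18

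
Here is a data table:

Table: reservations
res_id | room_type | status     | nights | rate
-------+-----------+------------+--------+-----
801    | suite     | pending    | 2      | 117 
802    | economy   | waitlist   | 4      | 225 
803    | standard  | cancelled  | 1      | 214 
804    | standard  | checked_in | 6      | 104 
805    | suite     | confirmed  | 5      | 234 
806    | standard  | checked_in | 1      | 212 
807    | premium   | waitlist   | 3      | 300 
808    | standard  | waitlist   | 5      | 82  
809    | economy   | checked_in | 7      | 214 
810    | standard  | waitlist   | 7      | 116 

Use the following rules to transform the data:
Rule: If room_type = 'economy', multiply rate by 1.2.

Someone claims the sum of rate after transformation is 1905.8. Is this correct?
Yes, the result is correct.

Step 1: Calculate the correct sum after transformation
Step 2: Apply multiplier 1.2 to records where room_type = 'economy'
Step 3: Correct result = 1905.8
Step 4: Claimed result = 1905.8
Step 5: 1905.8 = 1905.8 ✓
Conclusion: The claimed result is correct.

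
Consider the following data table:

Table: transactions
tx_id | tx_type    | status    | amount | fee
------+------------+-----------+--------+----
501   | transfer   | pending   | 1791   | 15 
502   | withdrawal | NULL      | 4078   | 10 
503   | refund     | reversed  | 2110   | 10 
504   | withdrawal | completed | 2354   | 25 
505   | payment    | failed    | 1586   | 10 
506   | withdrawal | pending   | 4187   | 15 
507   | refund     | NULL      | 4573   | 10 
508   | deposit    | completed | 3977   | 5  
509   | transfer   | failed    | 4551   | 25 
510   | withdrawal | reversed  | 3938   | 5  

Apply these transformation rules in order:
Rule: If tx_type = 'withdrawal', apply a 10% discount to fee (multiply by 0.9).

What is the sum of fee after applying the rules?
124.5

Step 1: Records with tx_type = 'withdrawal' have total fee = 55
Step 2: Apply multiplier: 55 × 0.9 = 49.5
Step 3: Other records total: 75
Step 4: Final sum = 49.5 + 75 = 124.5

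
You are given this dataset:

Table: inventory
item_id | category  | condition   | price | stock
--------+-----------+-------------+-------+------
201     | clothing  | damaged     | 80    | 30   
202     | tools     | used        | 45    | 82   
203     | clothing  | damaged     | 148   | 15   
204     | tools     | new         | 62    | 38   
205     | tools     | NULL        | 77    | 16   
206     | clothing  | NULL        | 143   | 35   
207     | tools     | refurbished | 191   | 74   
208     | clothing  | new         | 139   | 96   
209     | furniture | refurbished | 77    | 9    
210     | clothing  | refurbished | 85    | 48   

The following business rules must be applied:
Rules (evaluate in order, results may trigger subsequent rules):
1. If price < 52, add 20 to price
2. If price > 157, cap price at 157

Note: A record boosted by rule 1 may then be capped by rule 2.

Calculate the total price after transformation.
1033

Step 1: Apply rule 1 to records with price < 52
  - 1 records get bonus of 20
  - Of these, 0 records then exceed 157 and get capped
Step 2: Apply rule 2 to records with price > 157
  - 1 records (original) are capped
Step 3: Calculate final sum = 1033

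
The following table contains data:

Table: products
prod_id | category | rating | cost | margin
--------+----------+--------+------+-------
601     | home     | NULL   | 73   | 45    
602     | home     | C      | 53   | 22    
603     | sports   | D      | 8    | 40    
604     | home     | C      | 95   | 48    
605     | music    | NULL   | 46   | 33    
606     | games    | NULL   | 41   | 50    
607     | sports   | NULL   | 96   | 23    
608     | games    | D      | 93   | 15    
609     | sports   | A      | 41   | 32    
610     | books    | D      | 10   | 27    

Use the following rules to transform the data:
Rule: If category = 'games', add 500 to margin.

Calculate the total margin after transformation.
1335

Step 1: Count records where category = 'games': 2
Step 2: Total bonus added: 2 × 500 = 1000
Step 3: Original sum of margin: 335
Step 4: Final sum = 335 + 1000 = 1335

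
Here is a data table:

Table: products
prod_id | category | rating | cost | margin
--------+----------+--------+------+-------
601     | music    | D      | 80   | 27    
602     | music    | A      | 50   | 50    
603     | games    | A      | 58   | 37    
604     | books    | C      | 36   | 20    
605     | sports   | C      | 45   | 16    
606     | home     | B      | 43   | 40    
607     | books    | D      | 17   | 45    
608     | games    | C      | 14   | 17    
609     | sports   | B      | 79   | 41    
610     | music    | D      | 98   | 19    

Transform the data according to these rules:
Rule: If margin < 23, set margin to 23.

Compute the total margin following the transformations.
332

Step 1: 4 records have margin < 23
Step 2: These records originally summed to 72
Step 3: After setting to minimum: 4 × 23 = 92
Step 4: Unaffected records sum: 240
Step 5: Final sum = 92 + 240 = 332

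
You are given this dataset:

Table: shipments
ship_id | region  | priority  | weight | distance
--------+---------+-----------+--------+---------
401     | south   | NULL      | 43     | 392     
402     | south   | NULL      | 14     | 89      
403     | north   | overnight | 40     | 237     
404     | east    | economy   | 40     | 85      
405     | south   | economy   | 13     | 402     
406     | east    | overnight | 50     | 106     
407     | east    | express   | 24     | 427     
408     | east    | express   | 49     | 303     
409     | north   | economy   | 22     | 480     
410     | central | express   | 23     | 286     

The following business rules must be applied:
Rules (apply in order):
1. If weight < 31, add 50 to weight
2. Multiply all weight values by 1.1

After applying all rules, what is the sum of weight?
624.8

Step 1: Apply Rule 1 - Add 50 to records with weight < 31
  - 5 records affected: 96 + (5 × 50) = 346
  - Unaffected records: 222
  - Sum after Rule 1: 568
Step 2: Apply Rule 2 - Multiply all by 1.1
  - 568 × 1.1 = 624.8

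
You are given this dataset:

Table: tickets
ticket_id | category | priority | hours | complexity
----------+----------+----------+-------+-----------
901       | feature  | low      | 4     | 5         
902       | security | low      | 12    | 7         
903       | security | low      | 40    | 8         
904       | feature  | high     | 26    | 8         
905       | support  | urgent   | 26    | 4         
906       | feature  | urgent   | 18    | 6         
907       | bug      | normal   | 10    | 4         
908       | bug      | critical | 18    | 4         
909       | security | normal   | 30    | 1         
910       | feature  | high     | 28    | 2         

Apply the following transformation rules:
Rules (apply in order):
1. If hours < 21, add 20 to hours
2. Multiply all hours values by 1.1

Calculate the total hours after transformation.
343.2

Step 1: Apply Rule 1 - Add 20 to records with hours < 21
  - 5 records affected: 62 + (5 × 20) = 162
  - Unaffected records: 150
  - Sum after Rule 1: 312
Step 2: Apply Rule 2 - Multiply all by 1.1
  - 312 × 1.1 = 343.2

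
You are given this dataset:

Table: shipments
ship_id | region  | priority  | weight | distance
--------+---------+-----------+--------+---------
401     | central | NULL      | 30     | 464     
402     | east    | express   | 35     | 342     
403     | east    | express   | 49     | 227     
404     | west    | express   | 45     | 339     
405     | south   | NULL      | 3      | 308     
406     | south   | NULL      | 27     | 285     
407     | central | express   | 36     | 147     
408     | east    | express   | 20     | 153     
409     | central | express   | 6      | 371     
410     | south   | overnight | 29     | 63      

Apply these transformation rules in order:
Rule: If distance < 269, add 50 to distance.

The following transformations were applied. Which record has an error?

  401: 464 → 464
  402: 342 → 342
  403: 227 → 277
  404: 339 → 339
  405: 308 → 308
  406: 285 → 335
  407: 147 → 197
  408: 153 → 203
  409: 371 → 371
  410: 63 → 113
Record 406 has an error. The correct transformed value should be 285, not 335.

Step 1: Check each record against the rule
Step 2: Record 406 has distance = 285
Step 3: Since 285 >= 269, the bonus should not have been applied
Step 4: Correct value = 285, but claimed value = 335
Conclusion: Record 406 has the error.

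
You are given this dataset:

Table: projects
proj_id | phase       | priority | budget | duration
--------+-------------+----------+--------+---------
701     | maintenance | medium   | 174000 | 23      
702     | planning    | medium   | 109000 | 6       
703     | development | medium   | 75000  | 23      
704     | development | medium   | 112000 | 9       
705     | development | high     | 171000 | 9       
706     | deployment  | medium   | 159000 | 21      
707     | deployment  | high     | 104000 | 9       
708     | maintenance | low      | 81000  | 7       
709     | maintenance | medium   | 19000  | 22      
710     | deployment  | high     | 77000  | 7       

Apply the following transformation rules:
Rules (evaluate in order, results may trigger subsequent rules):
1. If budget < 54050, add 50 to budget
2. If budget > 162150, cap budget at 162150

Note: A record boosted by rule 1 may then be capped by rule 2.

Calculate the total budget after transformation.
1060350

Step 1: Apply rule 1 to records with budget < 54050
  - 1 records get bonus of 50
  - Of these, 0 records then exceed 162150 and get capped
Step 2: Apply rule 2 to records with budget > 162150
  - 2 records (original) are capped
Step 3: Calculate final sum = 1060350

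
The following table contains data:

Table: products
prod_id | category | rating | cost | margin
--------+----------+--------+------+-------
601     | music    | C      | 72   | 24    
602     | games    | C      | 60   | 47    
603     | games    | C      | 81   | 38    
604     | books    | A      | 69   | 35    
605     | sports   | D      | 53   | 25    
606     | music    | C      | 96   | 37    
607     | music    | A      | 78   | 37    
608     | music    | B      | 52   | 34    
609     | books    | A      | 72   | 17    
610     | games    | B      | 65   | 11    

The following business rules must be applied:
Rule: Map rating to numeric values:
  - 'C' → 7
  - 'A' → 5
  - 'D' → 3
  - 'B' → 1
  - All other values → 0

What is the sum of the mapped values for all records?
48

Step 1: Apply mapping to each record
Step 2: Count by status:
  'C': 4 records × 7 = 28
  'A': 3 records × 5 = 15
  'D': 1 records × 3 = 3
  'B': 2 records × 1 = 2
Step 3: Sum all mapped values = 48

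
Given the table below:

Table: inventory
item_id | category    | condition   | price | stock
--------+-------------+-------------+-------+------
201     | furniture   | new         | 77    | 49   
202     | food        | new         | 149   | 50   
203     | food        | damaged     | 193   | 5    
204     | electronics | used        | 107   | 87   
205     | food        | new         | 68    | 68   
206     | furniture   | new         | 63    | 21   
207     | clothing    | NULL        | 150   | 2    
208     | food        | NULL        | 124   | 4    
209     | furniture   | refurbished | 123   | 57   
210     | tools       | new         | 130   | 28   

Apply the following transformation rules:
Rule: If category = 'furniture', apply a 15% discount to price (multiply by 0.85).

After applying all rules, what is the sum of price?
1144.55

Step 1: Records with category = 'furniture' have total price = 263
Step 2: Apply multiplier: 263 × 0.85 = 223.55
Step 3: Other records total: 921
Step 4: Final sum = 223.55 + 921 = 1144.55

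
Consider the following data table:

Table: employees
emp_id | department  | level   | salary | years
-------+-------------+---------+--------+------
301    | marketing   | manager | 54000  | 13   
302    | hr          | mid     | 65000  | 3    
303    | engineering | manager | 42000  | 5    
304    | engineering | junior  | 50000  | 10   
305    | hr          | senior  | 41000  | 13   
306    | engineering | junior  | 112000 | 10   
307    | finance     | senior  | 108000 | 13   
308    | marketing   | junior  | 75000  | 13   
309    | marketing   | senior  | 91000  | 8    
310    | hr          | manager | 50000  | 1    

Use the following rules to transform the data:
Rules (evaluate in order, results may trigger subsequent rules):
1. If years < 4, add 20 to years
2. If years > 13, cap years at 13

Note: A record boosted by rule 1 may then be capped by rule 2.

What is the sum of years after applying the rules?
111

Step 1: Apply rule 1 to records with years < 4
  - 2 records get bonus of 20
  - Of these, 2 records then exceed 13 and get capped
Step 2: Apply rule 2 to records with years > 13
  - 0 records (original) are capped
Step 3: Calculate final sum = 111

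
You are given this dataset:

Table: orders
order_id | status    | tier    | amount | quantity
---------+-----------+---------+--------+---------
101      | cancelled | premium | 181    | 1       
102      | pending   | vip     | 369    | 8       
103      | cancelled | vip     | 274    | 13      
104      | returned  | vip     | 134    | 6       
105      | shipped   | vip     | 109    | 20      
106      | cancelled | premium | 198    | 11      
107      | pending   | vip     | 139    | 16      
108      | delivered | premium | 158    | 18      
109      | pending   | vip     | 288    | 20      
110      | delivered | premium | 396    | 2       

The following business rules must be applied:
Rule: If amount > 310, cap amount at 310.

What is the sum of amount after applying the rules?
2101

Step 1: 2 records have amount > 310
Step 2: These records originally summed to 765
Step 3: After capping: 2 × 310 = 620
Step 4: Unaffected records sum: 1481
Step 5: Final sum = 620 + 1481 = 2101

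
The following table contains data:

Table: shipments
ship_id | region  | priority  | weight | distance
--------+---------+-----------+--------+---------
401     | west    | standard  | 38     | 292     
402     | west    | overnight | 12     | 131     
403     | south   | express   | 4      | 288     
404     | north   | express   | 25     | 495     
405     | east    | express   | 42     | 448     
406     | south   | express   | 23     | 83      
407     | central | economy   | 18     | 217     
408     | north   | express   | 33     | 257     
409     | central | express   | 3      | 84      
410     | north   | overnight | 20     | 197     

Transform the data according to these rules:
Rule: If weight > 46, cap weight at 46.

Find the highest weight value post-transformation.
42

Step 1: Original maximum weight = 42
Step 2: Check cap of 46 against maximum
Step 3: No records exceed the cap (max 42 <= cap 46), so no capping applies
Step 4: Maximum after transformation = 42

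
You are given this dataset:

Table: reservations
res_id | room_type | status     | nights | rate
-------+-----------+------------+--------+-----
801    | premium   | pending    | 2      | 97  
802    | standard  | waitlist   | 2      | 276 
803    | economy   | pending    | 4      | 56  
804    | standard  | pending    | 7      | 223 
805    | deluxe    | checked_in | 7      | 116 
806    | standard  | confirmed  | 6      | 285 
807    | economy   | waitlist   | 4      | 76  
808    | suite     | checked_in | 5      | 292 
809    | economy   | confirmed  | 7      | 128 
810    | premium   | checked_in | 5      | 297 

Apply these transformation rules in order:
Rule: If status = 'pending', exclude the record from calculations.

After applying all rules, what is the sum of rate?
1470

Step 1: Identify records where status = 'pending'
Step 2: The excluded records sum to 376
Step 3: Original total rate = 1846
Step 4: Remaining total = 1846 - 376 = 1470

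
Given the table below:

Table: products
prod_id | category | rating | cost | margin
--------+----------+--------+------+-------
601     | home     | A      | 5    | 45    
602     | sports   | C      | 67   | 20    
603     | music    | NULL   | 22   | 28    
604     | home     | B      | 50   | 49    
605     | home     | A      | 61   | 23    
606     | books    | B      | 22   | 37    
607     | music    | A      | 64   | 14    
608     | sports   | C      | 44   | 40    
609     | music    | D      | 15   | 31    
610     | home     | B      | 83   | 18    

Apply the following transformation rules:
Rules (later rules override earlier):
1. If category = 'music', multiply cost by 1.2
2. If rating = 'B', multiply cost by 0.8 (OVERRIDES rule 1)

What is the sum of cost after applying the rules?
422.2

Step 1: Rule 2 takes priority for records with rating = 'B'
  - 3 records: 155 × 0.8 = 124.0
Step 2: Rule 1 applies to remaining records with category = 'music'
  - 3 records: 101 × 1.2 = 121.2
Step 3: Other records unchanged: 177
Step 4: Final sum = 124.0 + 121.2 + 177 = 422.2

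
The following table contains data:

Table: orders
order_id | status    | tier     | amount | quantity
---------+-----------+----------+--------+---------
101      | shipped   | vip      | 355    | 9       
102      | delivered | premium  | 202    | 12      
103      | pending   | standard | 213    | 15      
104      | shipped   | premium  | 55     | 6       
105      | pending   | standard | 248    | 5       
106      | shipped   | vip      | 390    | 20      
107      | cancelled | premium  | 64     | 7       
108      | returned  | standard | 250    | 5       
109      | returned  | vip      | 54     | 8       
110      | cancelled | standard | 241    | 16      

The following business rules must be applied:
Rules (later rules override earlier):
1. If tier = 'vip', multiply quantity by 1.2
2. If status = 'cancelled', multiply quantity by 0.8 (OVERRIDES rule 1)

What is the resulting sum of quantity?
105.8

Step 1: Rule 2 takes priority for records with status = 'cancelled'
  - 2 records: 23 × 0.8 = 18.4
Step 2: Rule 1 applies to remaining records with tier = 'vip'
  - 3 records: 37 × 1.2 = 44.4
Step 3: Other records unchanged: 43
Step 4: Final sum = 18.4 + 44.4 + 43 = 105.8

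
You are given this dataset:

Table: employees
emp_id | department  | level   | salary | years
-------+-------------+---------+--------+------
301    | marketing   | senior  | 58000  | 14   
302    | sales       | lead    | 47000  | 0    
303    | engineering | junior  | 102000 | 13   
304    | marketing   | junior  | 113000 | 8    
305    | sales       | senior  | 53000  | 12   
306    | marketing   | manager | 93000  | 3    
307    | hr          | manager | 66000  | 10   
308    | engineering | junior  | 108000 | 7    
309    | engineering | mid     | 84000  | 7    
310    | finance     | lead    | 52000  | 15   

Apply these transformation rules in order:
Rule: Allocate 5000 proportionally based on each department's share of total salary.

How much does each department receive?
engineering: 1894.33, finance: 335.05, hr: 425.26, marketing: 1701.03, sales: 644.33

Step 1: Calculate total salary = 776000
Step 2: Calculate each department's proportion:
  engineering: 294000/776000 = 37.89% → 1894.33
  finance: 52000/776000 = 6.70% → 335.05
  hr: 66000/776000 = 8.51% → 425.26
  marketing: 264000/776000 = 34.02% → 1701.03
  sales: 100000/776000 = 12.89% → 644.33
Step 3: Verify: sum of allocations ≈ 5000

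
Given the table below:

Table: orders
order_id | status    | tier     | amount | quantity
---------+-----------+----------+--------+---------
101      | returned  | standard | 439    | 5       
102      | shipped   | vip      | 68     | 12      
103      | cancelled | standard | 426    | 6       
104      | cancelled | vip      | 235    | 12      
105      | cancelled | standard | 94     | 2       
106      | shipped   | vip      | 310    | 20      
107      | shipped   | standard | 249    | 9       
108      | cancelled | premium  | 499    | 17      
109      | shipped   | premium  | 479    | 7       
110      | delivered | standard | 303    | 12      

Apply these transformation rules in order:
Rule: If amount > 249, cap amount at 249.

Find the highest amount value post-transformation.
249

Step 1: Original maximum amount = 499
Step 2: Apply cap at 249
Step 3: 6 records had amount > 249 and were capped
Step 4: Maximum after transformation = 249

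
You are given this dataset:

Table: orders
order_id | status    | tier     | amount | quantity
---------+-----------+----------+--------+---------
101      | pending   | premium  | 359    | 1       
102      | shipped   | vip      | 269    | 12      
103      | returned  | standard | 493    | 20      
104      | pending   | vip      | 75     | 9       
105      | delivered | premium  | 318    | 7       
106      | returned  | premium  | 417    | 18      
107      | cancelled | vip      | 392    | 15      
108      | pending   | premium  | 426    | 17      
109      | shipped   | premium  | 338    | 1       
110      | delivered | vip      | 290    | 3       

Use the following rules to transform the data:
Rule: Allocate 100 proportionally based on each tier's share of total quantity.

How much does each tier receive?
premium: 42.72, standard: 19.42, vip: 37.86

Step 1: Calculate total quantity = 103
Step 2: Calculate each tier's proportion:
  premium: 44/103 = 42.72% → 42.72
  standard: 20/103 = 19.42% → 19.42
  vip: 39/103 = 37.86% → 37.86
Step 3: Verify: sum of allocations ≈ 100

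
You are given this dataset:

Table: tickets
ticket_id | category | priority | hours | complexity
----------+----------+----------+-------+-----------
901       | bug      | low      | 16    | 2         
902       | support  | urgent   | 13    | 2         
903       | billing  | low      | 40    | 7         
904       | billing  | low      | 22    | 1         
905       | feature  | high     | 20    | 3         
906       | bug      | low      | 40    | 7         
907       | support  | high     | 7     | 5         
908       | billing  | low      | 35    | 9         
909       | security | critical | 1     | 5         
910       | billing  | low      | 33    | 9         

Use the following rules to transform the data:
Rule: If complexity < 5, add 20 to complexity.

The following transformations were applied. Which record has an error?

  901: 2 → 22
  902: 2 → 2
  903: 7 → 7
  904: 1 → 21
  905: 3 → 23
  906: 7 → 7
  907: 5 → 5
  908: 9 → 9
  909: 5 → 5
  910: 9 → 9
Record 902 has an error. The correct transformed value should be 22, not 2.

Step 1: Check each record against the rule
Step 2: Record 902 has complexity = 2
Step 3: Since 2 < 5, the bonus should have been applied
Step 4: Correct value = 22, but claimed value = 2
Conclusion: Record 902 has the error.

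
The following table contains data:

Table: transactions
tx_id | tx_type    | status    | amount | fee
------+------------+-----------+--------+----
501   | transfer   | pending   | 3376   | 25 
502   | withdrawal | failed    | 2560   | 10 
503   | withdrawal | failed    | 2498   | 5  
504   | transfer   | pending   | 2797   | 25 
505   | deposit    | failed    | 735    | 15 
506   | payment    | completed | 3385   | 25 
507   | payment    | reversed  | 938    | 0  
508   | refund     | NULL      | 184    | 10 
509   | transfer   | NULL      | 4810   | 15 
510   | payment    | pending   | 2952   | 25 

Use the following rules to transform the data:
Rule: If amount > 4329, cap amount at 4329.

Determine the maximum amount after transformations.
4329

Step 1: Original maximum amount = 4810
Step 2: Apply cap at 4329
Step 3: 1 records had amount > 4329 and were capped
Step 4: Maximum after transformation = 4329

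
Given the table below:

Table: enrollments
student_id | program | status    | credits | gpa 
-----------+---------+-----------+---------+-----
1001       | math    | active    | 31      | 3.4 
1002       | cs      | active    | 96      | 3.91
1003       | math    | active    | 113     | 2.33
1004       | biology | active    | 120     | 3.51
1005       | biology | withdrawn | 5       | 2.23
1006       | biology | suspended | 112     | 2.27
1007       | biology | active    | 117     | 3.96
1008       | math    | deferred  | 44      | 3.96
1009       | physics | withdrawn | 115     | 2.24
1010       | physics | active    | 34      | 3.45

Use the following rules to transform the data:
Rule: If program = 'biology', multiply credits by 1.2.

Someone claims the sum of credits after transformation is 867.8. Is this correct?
No, the correct result is 857.8.

Step 1: Calculate the correct sum after transformation
Step 2: Apply multiplier 1.2 to records where program = 'biology'
Step 3: Correct result = 857.8
Step 4: Claimed result = 867.8
Step 5: 857.8 ≠ 867.8
Conclusion: The claimed result is incorrect. The correct answer is 857.8.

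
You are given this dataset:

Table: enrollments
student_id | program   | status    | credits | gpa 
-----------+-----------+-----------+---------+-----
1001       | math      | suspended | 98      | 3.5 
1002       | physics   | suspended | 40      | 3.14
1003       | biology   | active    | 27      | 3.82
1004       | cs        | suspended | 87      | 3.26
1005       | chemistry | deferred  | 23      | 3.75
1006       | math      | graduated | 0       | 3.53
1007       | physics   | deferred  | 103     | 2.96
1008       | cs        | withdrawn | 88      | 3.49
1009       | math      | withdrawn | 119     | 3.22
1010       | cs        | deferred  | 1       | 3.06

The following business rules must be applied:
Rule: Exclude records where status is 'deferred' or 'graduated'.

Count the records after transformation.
6

Step 1: Count records to exclude
  - 3 (deferred) + 1 (graduated) = 4 records
Step 2: Total records: 10
Step 3: Remaining = 10 - 4 = 6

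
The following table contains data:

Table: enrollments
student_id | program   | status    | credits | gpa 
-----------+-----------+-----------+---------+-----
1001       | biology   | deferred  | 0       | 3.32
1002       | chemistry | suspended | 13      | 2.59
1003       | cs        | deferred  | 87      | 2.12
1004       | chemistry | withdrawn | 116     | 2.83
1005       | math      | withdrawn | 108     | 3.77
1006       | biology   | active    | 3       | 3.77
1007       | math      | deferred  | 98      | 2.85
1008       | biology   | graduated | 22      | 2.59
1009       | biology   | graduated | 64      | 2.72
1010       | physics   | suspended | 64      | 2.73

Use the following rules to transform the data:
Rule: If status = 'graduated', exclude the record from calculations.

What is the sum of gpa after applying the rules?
23.98

Step 1: Identify records where status = 'graduated'
Step 2: The excluded records sum to 5.31
Step 3: Original total gpa = 29.29
Step 4: Remaining total = 29.29 - 5.31 = 23.98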